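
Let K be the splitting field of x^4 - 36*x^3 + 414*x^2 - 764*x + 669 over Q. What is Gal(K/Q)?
A_4 (order 12)

The polynomial is an irreducible quartic over Q and its discriminant is 7382045528064 = 2716992^2, a perfect square, so the Galois group is contained in A_4. The resolvent cubic y^3 - 414*y^2 + 24828*y - 342856 is irreducible over Q. An irreducible resolvent with square discriminant gives A_4.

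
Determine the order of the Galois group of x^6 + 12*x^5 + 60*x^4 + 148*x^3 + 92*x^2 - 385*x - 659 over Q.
720

The degree of the splitting field over Q equals the order of the Galois group, so first determine the group. The polynomial f is an irreducible sextic over Q, so G = Gal(f/Q) is one of the 16 transitive subgroups 6T1, ..., 6T16 of S_6. The discriminant of f is 60811095694181, which is not a perfect square, so G is not contained in A_6. The transitive groups of degree 6 not contained in A_6 are: C_6 (6T1, order 6), S_3 (6T2, order 6), D_6 (6T3, order 12), C_3 x S_3 (6T5, order 18), A_4 x C_2 (6T6, order 24), S_4 (6T8, order 24), S_3 x S_3 (6T9, order 36), S_4 x C_2 (6T11, order 48), (S_3 x S_3) : C_2 (6T13, order 72), PGL(2,5) (6T14, order 120), S_6 (6T16, order 720). By Dedekind's theorem, for a prime p not dividing disc(f) the degrees of the irreducible factors of f mod p form the cycle type of an element of G. Factoring f modulo the 6 such primes p <= 17 (skipping 7, which divides the discriminant), each new pattern first appears at: mod 2: f = (x^6 + x + 1), pattern 6; mod 5: f = (x + 2)(x^5 + 3x^2 + x + 3), pattern 5+1; mod 17: f = (x + 16)(x^2 + 15x + 15)(x^3 + 15x^2 + 3x + 2), pattern 3+2+1. No other pattern occurs in this range, so the set of observed cycle types is {6, 5+1, 3+2+1}. Among the candidates above, the only group containing elements of all these cycle types is S_6 (6T16); every other candidate lacks at least one of them. Hence G = S_6 (6T16), of order 720. The Galois group S_6 (6T16) has order 720, so the splitting field has degree 720 over Q.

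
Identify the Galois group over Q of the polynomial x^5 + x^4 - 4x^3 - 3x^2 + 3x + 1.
The polynomial f is an irreducible quintic over Q, so G = Gal(f/Q) is a transitive subgroup of S_5: one of C_5 (5T1, order 5), D_5 (5T2, order 10), F_20 (5T3, order 20), A_5 (5T4, order 60) or S_5 (5T5, order 120). The discriminant of f is 14641 = 121^2, a perfect square, so G is contained in A_5. The transitive groups of degree 5 contained in A_5 are: C_5 (5T1, order 5), D_5 (5T2, order 10), A_5 (5T4, order 60). By Dedekind's theorem, for a prime p not dividing disc(f) the degrees of the irreducible factors of f mod p form the cycle type of an element of G. Factoring f modulo the 14 such primes p <= 47 (skipping 11, which divides the discriminant), each new pattern first appears at: mod 2: f = (x^5 + x^4 + x^2 + x + 1), pattern 5; mod 23: f = (x + 9)(x + 12)(x + 13)(x + 17)(x + 19), pattern 1+1+1+1+1. No other pattern occurs in this range, so the set of observed cycle types is {5, 1+1+1+1+1}. The candidates containing elements of all these cycle types are C_5 (5T1) of order 5, D_5 (5T2) of order 10, A_5 (5T4) of order 60; the others are excluded. The observed types are precisely the cycle types that occur in C_5 (5T1). Each of the other remaining candidates has further cycle types, and by the Chebotarev density theorem the matching factorization patterns would occur for a proportion of primes equal to their share of the group: D_5 (5T2) additionally contains elements of type 2+2+1 (5 of its 10 elements, about 50% of primes); A_5 (5T4) additionally contains elements of type 3+1+1, 2+2+1 (35 of its 60 elements, about 58% of primes). None of the 14 primes tested shows any such pattern (for each of these groups the chance of that is below 10^-4), which rules them out. Hence G = C_5 (5T1), of order 5.

C_5 (also written C5)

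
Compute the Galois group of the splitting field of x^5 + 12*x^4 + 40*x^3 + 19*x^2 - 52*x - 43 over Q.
C_5

The polynomial f is an irreducible quintic over Q, so G = Gal(f/Q) is a transitive subgroup of S_5: one of C_5 (5T1, order 5), D_5 (5T2, order 10), F_20 (5T3, order 20), A_5 (5T4, order 60) or S_5 (5T5, order 120). The discriminant of f is 115971361 = 10769^2, a perfect square, so G is contained in A_5. The transitive groups of degree 5 contained in A_5 are: C_5 (5T1, order 5), D_5 (5T2, order 10), A_5 (5T4, order 60). By Dedekind's theorem, for a prime p not dividing disc(f) the degrees of the irreducible factors of f mod p form the cycle type of an element of G. Factoring f modulo the 14 such primes p <= 47 (skipping 11, which divides the discriminant), each new pattern first appears at: mod 2: f = (x^5 + x^2 + 1), pattern 5; mod 23: f = (x + 2)(x + 8)(x + 12)(x + 14)(x + 22), pattern 1+1+1+1+1. No other pattern occurs in this range, so the set of observed cycle types is {5, 1+1+1+1+1}. The candidates containing elements of all these cycle types are C_5 (5T1) of order 5, D_5 (5T2) of order 10, A_5 (5T4) of order 60; the others are excluded. The observed types are precisely the cycle types that occur in C_5 (5T1). Each of the other remaining candidates has further cycle types, and by the Chebotarev density theorem the matching factorization patterns would occur for a proportion of primes equal to their share of the group: D_5 (5T2) additionally contains elements of type 2+2+1 (5 of its 10 elements, about 50% of primes); A_5 (5T4) additionally contains elements of type 3+1+1, 2+2+1 (35 of its 60 elements, about 58% of primes). None of the 14 primes tested shows any such pattern (for each of these groups the chance of that is below 10^-4), which rules them out. Hence G = C_5 (5T1), of order 5.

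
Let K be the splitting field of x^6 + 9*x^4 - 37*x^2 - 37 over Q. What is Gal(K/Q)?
S_4, S_4(6c), the S_4-action on 6 points not in A_6

The polynomial f is an irreducible sextic over Q, so G = Gal(f/Q) is one of the 16 transitive subgroups 6T1, ..., 6T16 of S_6. The discriminant of f is 870211913777152, which is not a perfect square, so G is not contained in A_6. The transitive groups of degree 6 not contained in A_6 are: C_6 (6T1, order 6), S_3 (6T2, order 6), D_6 (6T3, order 12), C_3 x S_3 (6T5, order 18), A_4 x C_2 (6T6, order 24), S_4 (6T8, order 24), S_3 x S_3 (6T9, order 36), S_4 x C_2 (6T11, order 48), (S_3 x S_3) : C_2 (6T13, order 72), PGL(2,5) (6T14, order 120), S_6 (6T16, order 720). By Dedekind's theorem, for a prime p not dividing disc(f) the degrees of the irreducible factors of f mod p form the cycle type of an element of G. Factoring f modulo the 22 such primes p <= 89 (skipping 2, 37, which divide the discriminant), each new pattern first appears at: mod 3: f = (x^3 + x^2 + 2x + 1)(x^3 + 2x^2 + 2x + 2), pattern 3+3; mod 5: f = (x^2 + 2)(x^2 + 2x + 3)(x^2 + 3x + 3), pattern 2+2+2; mod 17: f = (x + 3)(x + 14)(x^4 + x^2 + 6), pattern 4+1+1; mod 67: f = (x + 9)(x + 58)(x^2 + 25)(x^2 + 65), pattern 2+2+1+1. No other pattern occurs in this range, so the set of observed cycle types is {3+3, 2+2+2, 4+1+1, 2+2+1+1}. The candidates containing elements of all these cycle types are S_4 (6T8) of order 24, S_4 x C_2 (6T11) of order 48, PGL(2,5) (6T14) of order 120, S_6 (6T16) of order 720; the others are excluded. The observed types are precisely the cycle types that occur in S_4 (6T8) (apart from the identity). Each of the other remaining candidates has further cycle types, and by the Chebotarev density theorem the matching factorization patterns would occur for a proportion of primes equal to their share of the group: S_4 x C_2 (6T11) additionally contains elements of type 6, 4+2, 2+1+1+1+1 (17 of its 48 elements, about 35% of primes); PGL(2,5) (6T14) additionally contains elements of type 6, 5+1 (44 of its 120 elements, about 37% of primes); S_6 (6T16) additionally contains elements of type 6, 5+1, 4+2, 3+2+1, 3+1+1+1, 2+1+1+1+1 (529 of its 720 elements, about 73% of primes). None of the 22 primes tested shows any such pattern (for each of these groups the chance of that is below 10^-4), which rules them out. Hence G = S_4 (6T8), of order 24.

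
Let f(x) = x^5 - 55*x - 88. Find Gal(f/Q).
The polynomial f is an irreducible quintic over Q, so G = Gal(f/Q) is a transitive subgroup of S_5: one of C_5 (5T1, order 5), D_5 (5T2, order 10), F_20 (5T3, order 20), A_5 (5T4, order 60) or S_5 (5T5, order 120). The discriminant of f is 58564000000 = 242000^2, a perfect square, so G is contained in A_5. The transitive groups of degree 5 contained in A_5 are: C_5 (5T1, order 5), D_5 (5T2, order 10), A_5 (5T4, order 60). By Dedekind's theorem, for a prime p not dividing disc(f) the degrees of the irreducible factors of f mod p form the cycle type of an element of G. Factoring f modulo the 3 such primes p <= 13 (skipping 2, 5, 11, which divide the discriminant), each new pattern first appears at: mod 3: f = (x^5 + 2x + 2), pattern 5; mod 13: f = (x + 5)(x + 7)(x^3 + x^2 + 5x + 9), pattern 3+1+1. No other pattern occurs in this range, so the set of observed cycle types is {5, 3+1+1}. Among the candidates above, the only group containing elements of all these cycle types is A_5 (5T4) — each of C_5 (5T1), D_5 (5T2) lacks at least one of them. Hence G = A_5 (5T4), of order 60.

A_5 (order 60)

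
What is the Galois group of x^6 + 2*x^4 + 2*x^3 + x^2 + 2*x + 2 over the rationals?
The polynomial f is an irreducible sextic over Q, so G = Gal(f/Q) is one of the 16 transitive subgroups 6T1, ..., 6T16 of S_6. The discriminant of f is -187648, which is not a perfect square, so G is not contained in A_6. The transitive groups of degree 6 not contained in A_6 are: C_6 (6T1, order 6), S_3 (6T2, order 6), D_6 (6T3, order 12), C_3 x S_3 (6T5, order 18), A_4 x C_2 (6T6, order 24), S_4 (6T8, order 24), S_3 x S_3 (6T9, order 36), S_4 x C_2 (6T11, order 48), (S_3 x S_3) : C_2 (6T13, order 72), PGL(2,5) (6T14, order 120), S_6 (6T16, order 720). By Dedekind's theorem, for a prime p not dividing disc(f) the degrees of the irreducible factors of f mod p form the cycle type of an element of G. Factoring f modulo the 29 such primes p <= 113 (skipping 2, which divides the discriminant), each new pattern first appears at: mod 3: f = (x^6 + 2x^4 + 2x^3 + x^2 + 2x + 2), pattern 6; mod 5: f = (x + 4)(x^2 + x + 2)(x^3 + x + 4), pattern 3+2+1; mod 7: f = (x^2 + 6x + 6)(x^4 + x^3 + 4x^2 + 5), pattern 4+2; mod 17: f = (x^3 + x + 5)(x^3 + x + 14), pattern 3+3; mod 19: f = (x^2 + 10x + 7)(x^2 + 12x + 5)(x^2 + 16x + 12), pattern 2+2+2; mod 37: f = (x + 21)(x + 34)(x^2 + 3x + 10)(x^2 + 16x + 35), pattern 2+2+1+1; mod 41: f = (x + 2)(x + 17)(x + 22)(x^3 + x + 33), pattern 3+1+1+1; mod 113: f = (x + 11)(x + 21)(x + 23)(x + 79)(x^2 + 92x + 103), pattern 2+1+1+1+1. No other pattern occurs in this range, so the set of observed cycle types is {6, 3+2+1, 4+2, 3+3, 2+2+2, 2+2+1+1, 3+1+1+1, 2+1+1+1+1}. The candidates containing elements of all these cycle types are (S_3 x S_3) : C_2 (6T13) of order 72, S_6 (6T16) of order 720; the others are excluded. The observed types are precisely the cycle types that occur in (S_3 x S_3) : C_2 (6T13) (apart from the identity). Each of the other remaining candidates has further cycle types, and by the Chebotarev density theorem the matching factorization patterns would occur for a proportion of primes equal to their share of the group: S_6 (6T16) additionally contains elements of type 5+1, 4+1+1 (234 of its 720 elements, about 32% of primes). None of the 29 primes tested shows any such pattern (for each of these groups the chance of that is below 10^-4), which rules them out. Hence G = (S_3 x S_3) : C_2 (6T13), of order 72.

6T13: (S_3 x S_3) : C_2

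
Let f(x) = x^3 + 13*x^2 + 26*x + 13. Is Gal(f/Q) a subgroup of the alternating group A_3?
Yes

The polynomial is irreducible of degree 3 over Q. Its discriminant is 4225 = 65^2, a perfect square. A Galois group lies in the alternating group exactly when the discriminant is a square in Q, so the Galois group (C_3) is contained in A_3.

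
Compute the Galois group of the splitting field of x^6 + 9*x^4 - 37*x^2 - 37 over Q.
The polynomial f is an irreducible sextic over Q, so G = Gal(f/Q) is one of the 16 transitive subgroups 6T1, ..., 6T16 of S_6. The discriminant of f is 870211913777152, which is not a perfect square, so G is not contained in A_6. The transitive groups of degree 6 not contained in A_6 are: C_6 (6T1, order 6), S_3 (6T2, order 6), D_6 (6T3, order 12), C_3 x S_3 (6T5, order 18), A_4 x C_2 (6T6, order 24), S_4 (6T8, order 24), S_3 x S_3 (6T9, order 36), S_4 x C_2 (6T11, order 48), (S_3 x S_3) : C_2 (6T13, order 72), PGL(2,5) (6T14, order 120), S_6 (6T16, order 720). By Dedekind's theorem, for a prime p not dividing disc(f) the degrees of the irreducible factors of f mod p form the cycle type of an element of G. Factoring f modulo the 22 such primes p <= 89 (skipping 2, 37, which divide the discriminant), each new pattern first appears at: mod 3: f = (x^3 + x^2 + 2x + 1)(x^3 + 2x^2 + 2x + 2), pattern 3+3; mod 5: f = (x^2 + 2)(x^2 + 2x + 3)(x^2 + 3x + 3), pattern 2+2+2; mod 17: f = (x + 3)(x + 14)(x^4 + x^2 + 6), pattern 4+1+1; mod 67: f = (x + 9)(x + 58)(x^2 + 25)(x^2 + 65), pattern 2+2+1+1. No other pattern occurs in this range, so the set of observed cycle types is {3+3, 2+2+2, 4+1+1, 2+2+1+1}. The candidates containing elements of all these cycle types are S_4 (6T8) of order 24, S_4 x C_2 (6T11) of order 48, PGL(2,5) (6T14) of order 120, S_6 (6T16) of order 720; the others are excluded. The observed types are precisely the cycle types that occur in S_4 (6T8) (apart from the identity). Each of the other remaining candidates has further cycle types, and by the Chebotarev density theorem the matching factorization patterns would occur for a proportion of primes equal to their share of the group: S_4 x C_2 (6T11) additionally contains elements of type 6, 4+2, 2+1+1+1+1 (17 of its 48 elements, about 35% of primes); PGL(2,5) (6T14) additionally contains elements of type 6, 5+1 (44 of its 120 elements, about 37% of primes); S_6 (6T16) additionally contains elements of type 6, 5+1, 4+2, 3+2+1, 3+1+1+1, 2+1+1+1+1 (529 of its 720 elements, about 73% of primes). None of the 22 primes tested shows any such pattern (for each of these groups the chance of that is below 10^-4), which rules them out. Hence G = S_4 (6T8), of order 24.

S_4 (order 24)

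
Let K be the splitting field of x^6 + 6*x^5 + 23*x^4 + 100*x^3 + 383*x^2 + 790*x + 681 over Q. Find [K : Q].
The degree of the splitting field over Q equals the order of the Galois group, so first determine the group. The polynomial f is an irreducible sextic over Q, so G = Gal(f/Q) is one of the 16 transitive subgroups 6T1, ..., 6T16 of S_6. The discriminant of f is -7990769474338816, which is not a perfect square, so G is not contained in A_6. The transitive groups of degree 6 not contained in A_6 are: C_6 (6T1, order 6), S_3 (6T2, order 6), D_6 (6T3, order 12), C_3 x S_3 (6T5, order 18), A_4 x C_2 (6T6, order 24), S_4 (6T8, order 24), S_3 x S_3 (6T9, order 36), S_4 x C_2 (6T11, order 48), (S_3 x S_3) : C_2 (6T13, order 72), PGL(2,5) (6T14, order 120), S_6 (6T16, order 720). By Dedekind's theorem, for a prime p not dividing disc(f) the degrees of the irreducible factors of f mod p form the cycle type of an element of G. Factoring f modulo the 17 such primes p <= 71 (skipping 2, 11, 31, which divide the discriminant), each new pattern first appears at: mod 3: f = (x)(x + 1)(x^4 + 2x^3 + x + 1), pattern 4+1+1; mod 5: f = (x^3 + 2x^2 + x + 4)(x^3 + 4x^2 + 4x + 4), pattern 3+3; mod 7: f = (x^6 + 6x^5 + 2x^4 + 2x^3 + 5x^2 + 6x + 2), pattern 6; mod 13: f = (x^2 + 11)(x^4 + 6x^3 + 12x^2 + 8x + 4), pattern 4+2; mod 37: f = (x + 15)(x + 35)(x^2 + 33x + 26)(x^2 + 34x + 32), pattern 2+2+1+1; mod 47: f = (x + 8)(x + 9)(x + 35)(x + 45)(x^2 + 3x + 15), pattern 2+1+1+1+1; mod 67: f = (x^2 + 17x + 37)(x^2 + 18x + 30)(x^2 + 38x + 62), pattern 2+2+2. No other pattern occurs in this range, so the set of observed cycle types is {4+1+1, 3+3, 6, 4+2, 2+2+1+1, 2+1+1+1+1, 2+2+2}. The candidates containing elements of all these cycle types are S_4 x C_2 (6T11) of order 48, S_6 (6T16) of order 720; the others are excluded. The observed types are precisely the cycle types that occur in S_4 x C_2 (6T11) (apart from the identity). Each of the other remaining candidates has further cycle types, and by the Chebotarev density theorem the matching factorization patterns would occur for a proportion of primes equal to their share of the group: S_6 (6T16) additionally contains elements of type 5+1, 3+2+1, 3+1+1+1 (304 of its 720 elements, about 42% of primes). None of the 17 primes tested shows any such pattern (for each of these groups the chance of that is below 10^-4), which rules them out. Hence G = S_4 x C_2 (6T11), of order 48. The Galois group S_4 x C_2 (6T11) has order 48, so the splitting field has degree 48 over Q.

48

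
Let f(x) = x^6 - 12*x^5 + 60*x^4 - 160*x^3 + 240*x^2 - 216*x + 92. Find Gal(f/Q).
The polynomial f is an irreducible sextic over Q, so G = Gal(f/Q) is one of the 16 transitive subgroups 6T1, ..., 6T16 of S_6. The discriminant of f is 746496000000 = 864000^2, a perfect square, so G is contained in A_6. The transitive groups of degree 6 contained in A_6 are: A_4 (6T4, order 12), S_4 (6T7, order 24), (C_3 x C_3) : C_4 (6T10, order 36), PSL(2,5) (6T12, order 60), A_6 (6T15, order 360). By Dedekind's theorem, for a prime p not dividing disc(f) the degrees of the irreducible factors of f mod p form the cycle type of an element of G. Factoring f modulo the 6 such primes p <= 23 (skipping 2, 3, 5, which divide the discriminant), each new pattern first appears at: mod 7: f = (x + 2)(x^5 + 4x^3 + 2x + 4), pattern 5+1; mod 23: f = (x)(x + 9)(x + 14)(x^3 + 11x^2 + 3x + 18), pattern 3+1+1+1. No other pattern occurs in this range, so the set of observed cycle types is {5+1, 3+1+1+1}. Among the candidates above, the only group containing elements of all these cycle types is A_6 (6T15) — each of A_4 (6T4), S_4 (6T7), (C_3 x C_3) : C_4 (6T10), PSL(2,5) (6T12) lacks at least one of them. Hence G = A_6 (6T15), of order 360.

A_6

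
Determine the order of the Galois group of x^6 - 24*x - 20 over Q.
The degree of the splitting field over Q equals the order of the Galois group, so first determine the group. The polynomial f is an irreducible sextic over Q, so G = Gal(f/Q) is one of the 16 transitive subgroups 6T1, ..., 6T16 of S_6. The discriminant of f is 746496000000 = 864000^2, a perfect square, so G is contained in A_6. The transitive groups of degree 6 contained in A_6 are: A_4 (6T4, order 12), S_4 (6T7, order 24), (C_3 x C_3) : C_4 (6T10, order 36), PSL(2,5) (6T12, order 60), A_6 (6T15, order 360). By Dedekind's theorem, for a prime p not dividing disc(f) the degrees of the irreducible factors of f mod p form the cycle type of an element of G. Factoring f modulo the 6 such primes p <= 23 (skipping 2, 3, 5, which divide the discriminant), each new pattern first appears at: mod 7: f = (x + 4)(x^5 + 3x^4 + 2x^3 + 6x^2 + 4x + 2), pattern 5+1; mod 23: f = (x + 2)(x + 11)(x + 16)(x^3 + 17x^2 + 13x + 7), pattern 3+1+1+1. No other pattern occurs in this range, so the set of observed cycle types is {5+1, 3+1+1+1}. Among the candidates above, the only group containing elements of all these cycle types is A_6 (6T15) — each of A_4 (6T4), S_4 (6T7), (C_3 x C_3) : C_4 (6T10), PSL(2,5) (6T12) lacks at least one of them. Hence G = A_6 (6T15), of order 360. The Galois group A_6 (6T15) has order 360, so the splitting field has degree 360 over Q.

360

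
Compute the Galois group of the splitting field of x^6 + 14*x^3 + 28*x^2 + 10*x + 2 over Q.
S_6

The polynomial f is an irreducible sextic over Q, so G = Gal(f/Q) is one of the 16 transitive subgroups 6T1, ..., 6T16 of S_6. The discriminant of f is -81459788992, which is not a perfect square, so G is not contained in A_6. The transitive groups of degree 6 not contained in A_6 are: C_6 (6T1, order 6), S_3 (6T2, order 6), D_6 (6T3, order 12), C_3 x S_3 (6T5, order 18), A_4 x C_2 (6T6, order 24), S_4 (6T8, order 24), S_3 x S_3 (6T9, order 36), S_4 x C_2 (6T11, order 48), (S_3 x S_3) : C_2 (6T13, order 72), PGL(2,5) (6T14, order 120), S_6 (6T16, order 720). By Dedekind's theorem, for a prime p not dividing disc(f) the degrees of the irreducible factors of f mod p form the cycle type of an element of G. Factoring f modulo the 3 such primes p <= 7 (skipping 2, which divides the discriminant), each new pattern first appears at: mod 3: f = (x^6 + 2x^3 + x^2 + x + 2), pattern 6; mod 5: f = (x + 3)(x + 4)(x^4 + 3x^3 + 2x^2 + 4x + 1), pattern 4+1+1; mod 7: f = (x + 1)(x^2 + 5x + 3)(x^3 + x^2 + 3), pattern 3+2+1. No other pattern occurs in this range, so the set of observed cycle types is {6, 4+1+1, 3+2+1}. Among the candidates above, the only group containing elements of all these cycle types is S_6 (6T16); every other candidate lacks at least one of them. Hence G = S_6 (6T16), of order 720.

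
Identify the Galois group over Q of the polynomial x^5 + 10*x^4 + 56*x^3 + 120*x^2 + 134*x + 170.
S_5, the symmetric group on 5 letters

The polynomial f is an irreducible quintic over Q, so G = Gal(f/Q) is a transitive subgroup of S_5: one of C_5 (5T1, order 5), D_5 (5T2, order 10), F_20 (5T3, order 20), A_5 (5T4, order 60) or S_5 (5T5, order 120). The discriminant of f is 14481115570000, which is not a perfect square, so G is not contained in A_5. The transitive groups of degree 5 not contained in A_5 are: F_20 (5T3, order 20), S_5 (5T5, order 120). By Dedekind's theorem, for a prime p not dividing disc(f) the degrees of the irreducible factors of f mod p form the cycle type of an element of G. Factoring f modulo the 4 such primes p <= 13 (skipping 2, 5, which divide the discriminant), each new pattern first appears at: mod 3: f = (x^5 + x^4 + 2x^3 + 2x + 2), pattern 5; mod 11: f = (x + 5)(x^4 + 5x^3 + 9x^2 + 9x + 1), pattern 4+1; mod 13: f = (x + 4)(x + 8)(x^3 + 11x^2 + 9x + 11), pattern 3+1+1. No other pattern occurs in this range, so the set of observed cycle types is {5, 4+1, 3+1+1}. Among the candidates above, the only group containing elements of all these cycle types is S_5 (5T5) — F_20 (5T3) lacks at least one of them. Hence G = S_5 (5T5), of order 120.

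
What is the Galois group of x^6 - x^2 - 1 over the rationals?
The polynomial f is an irreducible sextic over Q, so G = Gal(f/Q) is one of the 16 transitive subgroups 6T1, ..., 6T16 of S_6. The discriminant of f is 33856 = 184^2, a perfect square, so G is contained in A_6. The transitive groups of degree 6 contained in A_6 are: A_4 (6T4, order 12), S_4 (6T7, order 24), (C_3 x C_3) : C_4 (6T10, order 36), PSL(2,5) (6T12, order 60), A_6 (6T15, order 360). By Dedekind's theorem, for a prime p not dividing disc(f) the degrees of the irreducible factors of f mod p form the cycle type of an element of G. Factoring f modulo the 79 such primes p <= 419 (skipping 2, 23, which divide the discriminant), each new pattern first appears at: mod 3: f = (x^3 + x^2 + 2x + 1)(x^3 + 2x^2 + 2x + 2), pattern 3+3; mod 5: f = (x^2 + 3)(x^4 + 2x^2 + 3), pattern 4+2; mod 19: f = (x + 5)(x + 14)(x^2 + 9x + 15)(x^2 + 10x + 15), pattern 2+2+1+1; mod 223: f = (x + 16)(x + 57)(x + 78)(x + 145)(x + 166)(x + 207), pattern 1+1+1+1+1+1. No other pattern occurs in this range, so the set of observed cycle types is {3+3, 4+2, 2+2+1+1, 1+1+1+1+1+1}. The candidates containing elements of all these cycle types are S_4 (6T7) of order 24, (C_3 x C_3) : C_4 (6T10) of order 36, A_6 (6T15) of order 360; the others are excluded. The observed types are precisely the cycle types that occur in S_4 (6T7). Each of the other remaining candidates has further cycle types, and by the Chebotarev density theorem the matching factorization patterns would occur for a proportion of primes equal to their share of the group: (C_3 x C_3) : C_4 (6T10) additionally contains elements of type 3+1+1+1 (4 of its 36 elements, about 11% of primes); A_6 (6T15) additionally contains elements of type 5+1, 3+1+1+1 (184 of its 360 elements, about 51% of primes). None of the 79 primes tested shows any such pattern (for each of these groups the chance of that is below 10^-4), which rules them out. Hence G = S_4 (6T7), of order 24.

S_4 (order 24)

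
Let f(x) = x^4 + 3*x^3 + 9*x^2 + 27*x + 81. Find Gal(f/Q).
The polynomial is an irreducible quartic over Q and its discriminant is 66430125, which is not a perfect square, so the Galois group is not contained in A_4. The resolvent cubic y^3 - 9*y^2 - 243*y + 1458 has exactly one rational root, so the Galois group is C_4 or D_4. The quartic becomes reducible over Q(sqrt(disc)), so the group is C_4.

C_4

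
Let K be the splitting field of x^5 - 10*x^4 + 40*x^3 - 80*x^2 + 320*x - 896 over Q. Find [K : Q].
The degree of the splitting field over Q equals the order of the Galois group, so first determine the group. The polynomial f is an irreducible quintic over Q, so G = Gal(f/Q) is a transitive subgroup of S_5: one of C_5 (5T1, order 5), D_5 (5T2, order 10), F_20 (5T3, order 20), A_5 (5T4, order 60) or S_5 (5T5, order 120). The discriminant of f is 271790899200000, which is not a perfect square, so G is not contained in A_5. The transitive groups of degree 5 not contained in A_5 are: F_20 (5T3, order 20), S_5 (5T5, order 120). By Dedekind's theorem, for a prime p not dividing disc(f) the degrees of the irreducible factors of f mod p form the cycle type of an element of G. Factoring f modulo the 18 such primes p <= 73 (skipping 2, 3, 5, which divide the discriminant), each new pattern first appears at: mod 7: f = (x)(x^4 + 4x^3 + 5x^2 + 4x + 5), pattern 4+1; mod 11: f = (x + 8)(x^2 + x + 8)(x^2 + 3x + 8), pattern 2+2+1; mod 19: f = (x^5 + 9x^4 + 2x^3 + 15x^2 + 16x + 16), pattern 5. No other pattern occurs in this range, so the set of observed cycle types is {4+1, 2+2+1, 5}. The candidates containing elements of all these cycle types are F_20 (5T3) of order 20, S_5 (5T5) of order 120; the others are excluded. The observed types are precisely the cycle types that occur in F_20 (5T3) (apart from the identity). Each of the other remaining candidates has further cycle types, and by the Chebotarev density theorem the matching factorization patterns would occur for a proportion of primes equal to their share of the group: S_5 (5T5) additionally contains elements of type 3+2, 3+1+1, 2+1+1+1 (50 of its 120 elements, about 42% of primes). None of the 18 primes tested shows any such pattern (for each of these groups the chance of that is below 10^-4), which rules them out. Hence G = F_20 (5T3), of order 20. The Galois group F_20 (5T3) has order 20, so the splitting field has degree 20 over Q.

20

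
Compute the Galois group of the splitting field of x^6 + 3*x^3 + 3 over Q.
The polynomial f is an irreducible sextic over Q, so G = Gal(f/Q) is one of the 16 transitive subgroups 6T1, ..., 6T16 of S_6. The discriminant of f is -177147, which is not a perfect square, so G is not contained in A_6. The transitive groups of degree 6 not contained in A_6 are: C_6 (6T1, order 6), S_3 (6T2, order 6), D_6 (6T3, order 12), C_3 x S_3 (6T5, order 18), A_4 x C_2 (6T6, order 24), S_4 (6T8, order 24), S_3 x S_3 (6T9, order 36), S_4 x C_2 (6T11, order 48), (S_3 x S_3) : C_2 (6T13, order 72), PGL(2,5) (6T14, order 120), S_6 (6T16, order 720). By Dedekind's theorem, for a prime p not dividing disc(f) the degrees of the irreducible factors of f mod p form the cycle type of an element of G. Factoring f modulo the 33 such primes p <= 139 (skipping 3, which divides the discriminant), each new pattern first appears at: mod 2: f = (x^6 + x^3 + 1), pattern 6; mod 7: f = (x + 3)(x + 5)(x + 6)(x^3 + 4), pattern 3+1+1+1; mod 17: f = (x^2 + 5x + 7)(x^2 + 13x + 7)(x^2 + 16x + 7), pattern 2+2+2; mod 19: f = (x^3 + 9)(x^3 + 13), pattern 3+3; mod 73: f = (x + 42)(x + 43)(x + 44)(x + 51)(x + 52)(x + 60), pattern 1+1+1+1+1+1. No other pattern occurs in this range, so the set of observed cycle types is {6, 3+1+1+1, 2+2+2, 3+3, 1+1+1+1+1+1}. The candidates containing elements of all these cycle types are C_3 x S_3 (6T5) of order 18, S_3 x S_3 (6T9) of order 36, (S_3 x S_3) : C_2 (6T13) of order 72, S_6 (6T16) of order 720; the others are excluded. The observed types are precisely the cycle types that occur in C_3 x S_3 (6T5). Each of the other remaining candidates has further cycle types, and by the Chebotarev density theorem the matching factorization patterns would occur for a proportion of primes equal to their share of the group: S_3 x S_3 (6T9) additionally contains elements of type 2+2+1+1 (9 of its 36 elements, about 25% of primes); (S_3 x S_3) : C_2 (6T13) additionally contains elements of type 4+2, 3+2+1, 2+2+1+1, 2+1+1+1+1 (45 of its 72 elements, about 62% of primes); S_6 (6T16) additionally contains elements of type 5+1, 4+2, 4+1+1, 3+2+1, 2+2+1+1, 2+1+1+1+1 (504 of its 720 elements, about 70% of primes). None of the 33 primes tested shows any such pattern (for each of these groups the chance of that is below 10^-4), which rules them out. Hence G = C_3 x S_3 (6T5), of order 18.

C_3 x S_3, the group 6T5 of order 18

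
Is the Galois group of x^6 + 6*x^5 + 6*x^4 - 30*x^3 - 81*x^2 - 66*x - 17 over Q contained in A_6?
The polynomial is irreducible of degree 6 over Q. Its discriminant is -151585344, which is not a perfect square. A Galois group lies in the alternating group exactly when the discriminant is a square in Q, so the Galois group (A_4 x C_2) is not contained in A_6.

No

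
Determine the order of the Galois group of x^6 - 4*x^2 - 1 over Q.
24

The degree of the splitting field over Q equals the order of the Galois group, so first determine the group. The polynomial f is an irreducible sextic over Q, so G = Gal(f/Q) is one of the 16 transitive subgroups 6T1, ..., 6T16 of S_6. The discriminant of f is 3356224 = 1832^2, a perfect square, so G is contained in A_6. The transitive groups of degree 6 contained in A_6 are: A_4 (6T4, order 12), S_4 (6T7, order 24), (C_3 x C_3) : C_4 (6T10, order 36), PSL(2,5) (6T12, order 60), A_6 (6T15, order 360). By Dedekind's theorem, for a prime p not dividing disc(f) the degrees of the irreducible factors of f mod p form the cycle type of an element of G. Factoring f modulo the 79 such primes p <= 419 (skipping 2, 229, which divide the discriminant), each new pattern first appears at: mod 3: f = (x^3 + x^2 + 2x + 1)(x^3 + 2x^2 + 2x + 2), pattern 3+3; mod 7: f = (x^2 + 4)(x^4 + 3x^2 + 5), pattern 4+2; mod 23: f = (x + 9)(x + 14)(x^2 + x + 18)(x^2 + 22x + 18), pattern 2+2+1+1; mod 193: f = (x + 87)(x + 90)(x + 93)(x + 100)(x + 103)(x + 106), pattern 1+1+1+1+1+1. No other pattern occurs in this range, so the set of observed cycle types is {3+3, 4+2, 2+2+1+1, 1+1+1+1+1+1}. The candidates containing elements of all these cycle types are S_4 (6T7) of order 24, (C_3 x C_3) : C_4 (6T10) of order 36, A_6 (6T15) of order 360; the others are excluded. The observed types are precisely the cycle types that occur in S_4 (6T7). Each of the other remaining candidates has further cycle types, and by the Chebotarev density theorem the matching factorization patterns would occur for a proportion of primes equal to their share of the group: (C_3 x C_3) : C_4 (6T10) additionally contains elements of type 3+1+1+1 (4 of its 36 elements, about 11% of primes); A_6 (6T15) additionally contains elements of type 5+1, 3+1+1+1 (184 of its 360 elements, about 51% of primes). None of the 79 primes tested shows any such pattern (for each of these groups the chance of that is below 10^-4), which rules them out. Hence G = S_4 (6T7), of order 24. The Galois group S_4 (6T7) has order 24, so the splitting field has degree 24 over Q.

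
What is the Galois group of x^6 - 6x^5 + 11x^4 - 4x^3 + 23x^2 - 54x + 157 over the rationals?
The polynomial f is an irreducible sextic over Q, so G = Gal(f/Q) is one of the 16 transitive subgroups 6T1, ..., 6T16 of S_6. The discriminant of f is -5497558138880000, which is not a perfect square, so G is not contained in A_6. The transitive groups of degree 6 not contained in A_6 are: C_6 (6T1, order 6), S_3 (6T2, order 6), D_6 (6T3, order 12), C_3 x S_3 (6T5, order 18), A_4 x C_2 (6T6, order 24), S_4 (6T8, order 24), S_3 x S_3 (6T9, order 36), S_4 x C_2 (6T11, order 48), (S_3 x S_3) : C_2 (6T13, order 72), PGL(2,5) (6T14, order 120), S_6 (6T16, order 720). By Dedekind's theorem, for a prime p not dividing disc(f) the degrees of the irreducible factors of f mod p form the cycle type of an element of G. Factoring f modulo the 22 such primes p <= 89 (skipping 2, 5, which divide the discriminant), each new pattern first appears at: mod 3: f = (x^3 + x^2 + x + 2)(x^3 + 2x^2 + 2x + 2), pattern 3+3; mod 7: f = (x^2 + 2)(x^2 + 3x + 6)(x^2 + 5x + 2), pattern 2+2+2; mod 13: f = (x + 4)(x + 7)(x^4 + 9x^3 + x^2 + 6x + 7), pattern 4+1+1; mod 43: f = (x + 18)(x + 23)(x^2 + 41x + 17)(x^2 + 41x + 41), pattern 2+2+1+1. No other pattern occurs in this range, so the set of observed cycle types is {3+3, 2+2+2, 4+1+1, 2+2+1+1}. The candidates containing elements of all these cycle types are S_4 (6T8) of order 24, S_4 x C_2 (6T11) of order 48, PGL(2,5) (6T14) of order 120, S_6 (6T16) of order 720; the others are excluded. The observed types are precisely the cycle types that occur in S_4 (6T8) (apart from the identity). Each of the other remaining candidates has further cycle types, and by the Chebotarev density theorem the matching factorization patterns would occur for a proportion of primes equal to their share of the group: S_4 x C_2 (6T11) additionally contains elements of type 6, 4+2, 2+1+1+1+1 (17 of its 48 elements, about 35% of primes); PGL(2,5) (6T14) additionally contains elements of type 6, 5+1 (44 of its 120 elements, about 37% of primes); S_6 (6T16) additionally contains elements of type 6, 5+1, 4+2, 3+2+1, 3+1+1+1, 2+1+1+1+1 (529 of its 720 elements, about 73% of primes). None of the 22 primes tested shows any such pattern (for each of these groups the chance of that is below 10^-4), which rules them out. Hence G = S_4 (6T8), of order 24.

S_4 (also written S4-)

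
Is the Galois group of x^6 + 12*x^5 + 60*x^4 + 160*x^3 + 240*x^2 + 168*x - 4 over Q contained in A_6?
The polynomial is irreducible of degree 6 over Q. Its discriminant is 746496000000 = 864000^2, a perfect square. A Galois group lies in the alternating group exactly when the discriminant is a square in Q, so the Galois group (A_6) is contained in A_6.

Yes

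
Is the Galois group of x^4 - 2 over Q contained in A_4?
No

The polynomial is irreducible of degree 4 over Q. Its discriminant is -2048, which is not a perfect square. A Galois group lies in the alternating group exactly when the discriminant is a square in Q, so the Galois group (D_4) is not contained in A_4.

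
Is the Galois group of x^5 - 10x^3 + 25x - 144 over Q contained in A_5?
The polynomial is irreducible of degree 5 over Q. Its discriminant is 1327104000000 = 1152000^2, a perfect square. A Galois group lies in the alternating group exactly when the discriminant is a square in Q, so the Galois group (D_5) is contained in A_5.

Yes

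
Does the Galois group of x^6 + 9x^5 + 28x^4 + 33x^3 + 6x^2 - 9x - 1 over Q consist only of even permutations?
The polynomial is irreducible of degree 6 over Q. Its discriminant is 810448, which is not a perfect square. A Galois group lies in the alternating group exactly when the discriminant is a square in Q, so the Galois group (S_3) is not contained in A_6.

No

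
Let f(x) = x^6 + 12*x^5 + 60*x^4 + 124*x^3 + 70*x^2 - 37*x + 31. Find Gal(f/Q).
S_6, the symmetric group on 6 letters

The polynomial f is an irreducible sextic over Q, so G = Gal(f/Q) is one of the 16 transitive subgroups 6T1, ..., 6T16 of S_6. The discriminant of f is -716771249342091, which is not a perfect square, so G is not contained in A_6. The transitive groups of degree 6 not contained in A_6 are: C_6 (6T1, order 6), S_3 (6T2, order 6), D_6 (6T3, order 12), C_3 x S_3 (6T5, order 18), A_4 x C_2 (6T6, order 24), S_4 (6T8, order 24), S_3 x S_3 (6T9, order 36), S_4 x C_2 (6T11, order 48), (S_3 x S_3) : C_2 (6T13, order 72), PGL(2,5) (6T14, order 120), S_6 (6T16, order 720). By Dedekind's theorem, for a prime p not dividing disc(f) the degrees of the irreducible factors of f mod p form the cycle type of an element of G. Factoring f modulo the 4 such primes p <= 11 (skipping 3, which divides the discriminant), each new pattern first appears at: mod 2: f = (x^6 + x + 1), pattern 6; mod 5: f = (x^3 + x^2 + 2)(x^3 + x^2 + 4x + 3), pattern 3+3; mod 7: f = (x + 1)(x^5 + 4x^4 + 5x^2 + 2x + 3), pattern 5+1; mod 11: f = (x + 2)(x^2 + 8x + 6)(x^3 + 2x^2 + 7x + 9), pattern 3+2+1. No other pattern occurs in this range, so the set of observed cycle types is {6, 3+3, 5+1, 3+2+1}. Among the candidates above, the only group containing elements of all these cycle types is S_6 (6T16); every other candidate lacks at least one of them. Hence G = S_6 (6T16), of order 720.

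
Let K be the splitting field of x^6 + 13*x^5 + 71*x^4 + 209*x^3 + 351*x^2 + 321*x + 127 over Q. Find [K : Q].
The degree of the splitting field over Q equals the order of the Galois group, so first determine the group. The polynomial f is an irreducible sextic over Q, so G = Gal(f/Q) is one of the 16 transitive subgroups 6T1, ..., 6T16 of S_6. The discriminant of f is -16807, which is not a perfect square, so G is not contained in A_6. The transitive groups of degree 6 not contained in A_6 are: C_6 (6T1, order 6), S_3 (6T2, order 6), D_6 (6T3, order 12), C_3 x S_3 (6T5, order 18), A_4 x C_2 (6T6, order 24), S_4 (6T8, order 24), S_3 x S_3 (6T9, order 36), S_4 x C_2 (6T11, order 48), (S_3 x S_3) : C_2 (6T13, order 72), PGL(2,5) (6T14, order 120), S_6 (6T16, order 720). By Dedekind's theorem, for a prime p not dividing disc(f) the degrees of the irreducible factors of f mod p form the cycle type of an element of G. Factoring f modulo the 37 such primes p <= 163 (skipping 7, which divides the discriminant), each new pattern first appears at: mod 2: f = (x^3 + x + 1)(x^3 + x^2 + 1), pattern 3+3; mod 3: f = (x^6 + x^5 + 2x^4 + 2x^3 + 1), pattern 6; mod 13: f = (x^2 + 7x + 11)(x^2 + 9x + 2)(x^2 + 10x + 4), pattern 2+2+2; mod 29: f = (x + 6)(x + 7)(x + 8)(x + 11)(x + 15)(x + 24), pattern 1+1+1+1+1+1. No other pattern occurs in this range, so the set of observed cycle types is {3+3, 6, 2+2+2, 1+1+1+1+1+1}. The candidates containing elements of all these cycle types are C_6 (6T1) of order 6, D_6 (6T3) of order 12, C_3 x S_3 (6T5) of order 18, A_4 x C_2 (6T6) of order 24, S_3 x S_3 (6T9) of order 36, S_4 x C_2 (6T11) of order 48, (S_3 x S_3) : C_2 (6T13) of order 72, PGL(2,5) (6T14) of order 120, S_6 (6T16) of order 720; the others are excluded. The observed types are precisely the cycle types that occur in C_6 (6T1). Each of the other remaining candidates has further cycle types, and by the Chebotarev density theorem the matching factorization patterns would occur for a proportion of primes equal to their share of the group: D_6 (6T3) additionally contains elements of type 2+2+1+1 (3 of its 12 elements, about 25% of primes); C_3 x S_3 (6T5) additionally contains elements of type 3+1+1+1 (4 of its 18 elements, about 22% of primes); A_4 x C_2 (6T6) additionally contains elements of type 2+2+1+1, 2+1+1+1+1 (6 of its 24 elements, about 25% of primes); S_3 x S_3 (6T9) additionally contains elements of type 3+1+1+1, 2+2+1+1 (13 of its 36 elements, about 36% of primes); S_4 x C_2 (6T11) additionally contains elements of type 4+2, 4+1+1, 2+2+1+1, 2+1+1+1+1 (24 of its 48 elements, about 50% of primes); (S_3 x S_3) : C_2 (6T13) additionally contains elements of type 4+2, 3+2+1, 3+1+1+1, 2+2+1+1, 2+1+1+1+1 (49 of its 72 elements, about 68% of primes); PGL(2,5) (6T14) additionally contains elements of type 5+1, 4+1+1, 2+2+1+1 (69 of its 120 elements, about 58% of primes); S_6 (6T16) additionally contains elements of type 5+1, 4+2, 4+1+1, 3+2+1, 3+1+1+1, 2+2+1+1, 2+1+1+1+1 (544 of its 720 elements, about 76% of primes). None of the 37 primes tested shows any such pattern (for each of these groups the chance of that is below 10^-4), which rules them out. Hence G = C_6 (6T1), of order 6. The Galois group C_6 (6T1) has order 6, so the splitting field has degree 6 over Q.

6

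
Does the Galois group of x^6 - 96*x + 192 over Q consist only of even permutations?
No

The polynomial is irreducible of degree 6 over Q. Its discriminant is -9727331052552192, which is not a perfect square. A Galois group lies in the alternating group exactly when the discriminant is a square in Q, so the Galois group ((S_3 x S_3) : C_2) is not contained in A_6.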